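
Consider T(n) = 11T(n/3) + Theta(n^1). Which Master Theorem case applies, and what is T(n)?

Master Theorem for T(n) = 11T(n/3) + O(n^1):

a = 11, b = 3, c = 1
log_b(a) = log_3(11) = 2.1827

Case 1: c = 1 < log_3(11) = 2.1827
T(n) = O(n^(log_3 11))

For T(n) = 11T(n/3) + O(n^1): log_3(11) = 2.1827. This is Case 1 of the Master Theorem (c < log_b(a), work dominated by leaves), giving O(n^(log_3 11)).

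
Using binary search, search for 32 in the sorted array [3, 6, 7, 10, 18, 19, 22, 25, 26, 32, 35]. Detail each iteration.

Binary search for 32 in [3, 6, 7, 10, 18, 19, 22, 25, 26, 32, 35]:

lo=0, hi=10, mid=5, arr[mid]=19 -> 19 < 32, search right half
lo=6, hi=10, mid=8, arr[mid]=26 -> 26 < 32, search right half
lo=9, hi=10, mid=9, arr[mid]=32 -> Found target at index 9!

Binary search finds 32 at index 9 after 3 comparisons. The search repeatedly halves the search space by comparing with the middle element.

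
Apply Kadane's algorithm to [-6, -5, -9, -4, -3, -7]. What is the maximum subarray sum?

Using Kadane's algorithm on [-6, -5, -9, -4, -3, -7]:

Scanning through the array:
Position 1 (value -5): max_ending_here = -5, max_so_far = -5
Position 2 (value -9): max_ending_here = -9, max_so_far = -5
Position 3 (value -4): max_ending_here = -4, max_so_far = -4
Position 4 (value -3): max_ending_here = -3, max_so_far = -3
Position 5 (value -7): max_ending_here = -7, max_so_far = -3

Maximum subarray: [-3]
Maximum sum: -3

The maximum subarray is [-3] with sum -3. This subarray runs from index 4 to index 4.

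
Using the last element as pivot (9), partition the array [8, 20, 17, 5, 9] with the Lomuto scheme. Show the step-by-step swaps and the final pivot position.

Lomuto partition with pivot = 9:

Initial array: [8, 20, 17, 5, 9]

arr[0]=8 <= 9: swap with position 0, array becomes [8, 20, 17, 5, 9]
arr[1]=20 > 9: no swap
arr[2]=17 > 9: no swap
arr[3]=5 <= 9: swap with position 1, array becomes [8, 5, 17, 20, 9]

Place pivot at position 2: [8, 5, 9, 20, 17]
Pivot position: 2

After partitioning with pivot 9, the array becomes [8, 5, 9, 20, 17]. The pivot is placed at index 2. All elements to the left of the pivot are <= 9, and all elements to the right are > 9.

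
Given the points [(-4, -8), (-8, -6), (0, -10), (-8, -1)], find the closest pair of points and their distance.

Computing all pairwise distances among 4 points:

d((-4, -8), (-8, -6)) = 4.4721 <-- minimum
d((-4, -8), (0, -10)) = 4.4721 <-- minimum
d((-4, -8), (-8, -1)) = 8.0623
d((-8, -6), (0, -10)) = 8.9443
d((-8, -6), (-8, -1)) = 5.0
d((0, -10), (-8, -1)) = 12.0416

Minimum distance: 4.4721 (tie among 2 pairs: (-4, -8) and (-8, -6); (-4, -8) and (0, -10))

The minimum Euclidean distance is 4.4721. There is a tie: 2 pairs achieve this minimum — (-4, -8) and (-8, -6); (-4, -8) and (0, -10). Any of these is a valid closest pair. For 4 points, brute-force pairwise comparison is shown above. For large n, the divide-and-conquer algorithm (sort by x, recurse on halves, check the dividing strip) achieves O(n log n).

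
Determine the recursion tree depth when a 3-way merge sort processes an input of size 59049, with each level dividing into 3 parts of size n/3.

For divide and conquer with division factor 3:

Problem sizes at each level:
Level 0: 59049
Level 1: 19683
Level 2: 6561
Level 3: 2187
Level 4: 729
Level 5: 243
Level 6: 81
Level 7: 27
Level 8: 9
Level 9: 3
Level 10: 1

The root is level 0 and the size-1 base case is level 10 (the tree spans levels 0 through 10, i.e. 11 levels counting the root), so the depth is the number of divisions: log_3(59049) = 10

The recursion tree depth is log_3(59049) = 10. At each level, the problem size is divided by 3, so it takes 10 divisions to reduce to a base case of size 1. The algorithm makes 3 recursive calls at each level.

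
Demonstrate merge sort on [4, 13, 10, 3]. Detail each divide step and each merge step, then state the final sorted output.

Merge sort trace:

Split: [4, 13, 10, 3] -> [4, 13] and [10, 3]
  Split: [4, 13] -> [4] and [13]
  Merge: [4] + [13] -> [4, 13]
  Split: [10, 3] -> [10] and [3]
  Merge: [10] + [3] -> [3, 10]
Merge: [4, 13] + [3, 10] -> [3, 4, 10, 13]

Final sorted array: [3, 4, 10, 13]

The merge sort proceeds by recursively splitting the array and merging sorted halves.
After all merges, the sorted array is [3, 4, 10, 13].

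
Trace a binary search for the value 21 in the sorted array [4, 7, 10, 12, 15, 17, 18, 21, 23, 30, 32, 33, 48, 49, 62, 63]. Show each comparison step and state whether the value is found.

Binary search for 21 in [4, 7, 10, 12, 15, 17, 18, 21, 23, 30, 32, 33, 48, 49, 62, 63]:

lo=0, hi=15, mid=7, arr[mid]=21 -> Found target at index 7!

Binary search finds 21 at index 7 after 1 comparisons. The search repeatedly halves the search space by comparing with the middle element.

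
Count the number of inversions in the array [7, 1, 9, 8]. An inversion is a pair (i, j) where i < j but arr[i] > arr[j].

Finding inversions in [7, 1, 9, 8]:

(0, 1): arr[0]=7 > arr[1]=1
(2, 3): arr[2]=9 > arr[3]=8

Total inversions: 2

The array has 2 inversion(s): (0,1), (2,3). Each pair (i,j) satisfies i < j and arr[i] > arr[j].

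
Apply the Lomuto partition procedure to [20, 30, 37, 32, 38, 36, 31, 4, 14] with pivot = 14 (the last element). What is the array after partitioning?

Lomuto partition with pivot = 14:

Initial array: [20, 30, 37, 32, 38, 36, 31, 4, 14]

arr[0]=20 > 14: no swap
arr[1]=30 > 14: no swap
arr[2]=37 > 14: no swap
arr[3]=32 > 14: no swap
arr[4]=38 > 14: no swap
arr[5]=36 > 14: no swap
arr[6]=31 > 14: no swap
arr[7]=4 <= 14: swap with position 0, array becomes [4, 30, 37, 32, 38, 36, 31, 20, 14]

Place pivot at position 1: [4, 14, 37, 32, 38, 36, 31, 20, 30]
Pivot position: 1

After partitioning with pivot 14, the array becomes [4, 14, 37, 32, 38, 36, 31, 20, 30]. The pivot is placed at index 1. All elements to the left of the pivot are <= 14, and all elements to the right are > 14.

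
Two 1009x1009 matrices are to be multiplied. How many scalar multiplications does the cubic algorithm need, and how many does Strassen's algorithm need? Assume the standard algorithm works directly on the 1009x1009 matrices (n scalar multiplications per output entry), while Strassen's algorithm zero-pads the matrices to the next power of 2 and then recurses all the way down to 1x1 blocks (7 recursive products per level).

Matrix multiplication for 1009x1009 matrices:

Strassen's algorithm requires power-of-2 dimensions. Pad 1009x1009 to 1024x1024 (next power of 2).

Standard algorithm: 1009^3 = 1027243729 multiplications
Strassen's algorithm: 7^(log2(1024)) = 7^10 = 282475249 multiplications
Savings: 1027243729 - 282475249 = 744768480 multiplications

Standard: 1027243729 multiplications (1009^3). Strassen: 282475249 multiplications (7^10, after padding to 1024x1024). Strassen reduces 8 recursive multiplications to 7 at each level.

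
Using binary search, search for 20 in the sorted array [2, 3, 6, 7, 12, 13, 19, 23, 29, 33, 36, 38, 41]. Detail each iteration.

Binary search for 20 in [2, 3, 6, 7, 12, 13, 19, 23, 29, 33, 36, 38, 41]:

lo=0, hi=12, mid=6, arr[mid]=19 -> 19 < 20, search right half
lo=7, hi=12, mid=9, arr[mid]=33 -> 33 > 20, search left half
lo=7, hi=8, mid=7, arr[mid]=23 -> 23 > 20, search left half
lo=7 > hi=6, target 20 not found

Binary search determines that 20 is not in the array after 3 comparisons. The search space was exhausted without finding the target.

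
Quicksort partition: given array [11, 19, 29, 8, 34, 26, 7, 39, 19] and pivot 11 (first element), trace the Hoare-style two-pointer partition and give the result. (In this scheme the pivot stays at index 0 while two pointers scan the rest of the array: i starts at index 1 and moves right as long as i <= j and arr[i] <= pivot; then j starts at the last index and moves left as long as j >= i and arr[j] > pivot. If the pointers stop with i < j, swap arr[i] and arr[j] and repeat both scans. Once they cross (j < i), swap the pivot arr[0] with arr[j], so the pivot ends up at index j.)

Hoare-style two-pointer partition with pivot = 11:

Initial array: [11, 19, 29, 8, 34, 26, 7, 39, 19]

Pointers start at i = 1, j = 8.
i stops at index 1 (arr[1]=19 > 11), j stops at index 6 (arr[6]=7 <= 11): swap arr[1] and arr[6], array becomes [11, 7, 29, 8, 34, 26, 19, 39, 19]
i stops at index 2 (arr[2]=29 > 11), j stops at index 3 (arr[3]=8 <= 11): swap arr[2] and arr[3], array becomes [11, 7, 8, 29, 34, 26, 19, 39, 19]
i ends at 3, j ends at 2: the pointers have crossed (j < i), so scanning stops.

Swap pivot arr[0] with arr[2] to place pivot at position 2: [8, 7, 11, 29, 34, 26, 19, 39, 19]
Pivot position: 2

After partitioning with pivot 11, the array becomes [8, 7, 11, 29, 34, 26, 19, 39, 19]. The pivot is placed at index 2. All elements to the left of the pivot are <= 11, and all elements to the right are > 11.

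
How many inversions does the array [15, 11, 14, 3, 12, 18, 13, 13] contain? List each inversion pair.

Finding inversions in [15, 11, 14, 3, 12, 18, 13, 13]:

(0, 1): arr[0]=15 > arr[1]=11
(0, 2): arr[0]=15 > arr[2]=14
(0, 3): arr[0]=15 > arr[3]=3
(0, 4): arr[0]=15 > arr[4]=12
(0, 6): arr[0]=15 > arr[6]=13
(0, 7): arr[0]=15 > arr[7]=13
(1, 3): arr[1]=11 > arr[3]=3
(2, 3): arr[2]=14 > arr[3]=3
(2, 4): arr[2]=14 > arr[4]=12
(2, 6): arr[2]=14 > arr[6]=13
(2, 7): arr[2]=14 > arr[7]=13
(5, 6): arr[5]=18 > arr[6]=13
(5, 7): arr[5]=18 > arr[7]=13

Total inversions: 13

The array has 13 inversion(s): (0,1), (0,2), (0,3), (0,4), (0,6), (0,7), (1,3), (2,3), (2,4), (2,6), (2,7), (5,6), (5,7). Each pair (i,j) satisfies i < j and arr[i] > arr[j].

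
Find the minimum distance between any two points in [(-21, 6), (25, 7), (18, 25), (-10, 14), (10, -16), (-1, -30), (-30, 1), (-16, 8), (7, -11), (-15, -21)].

Computing all pairwise distances among 10 points:

d((-21, 6), (25, 7)) = 46.0109
d((-21, 6), (18, 25)) = 43.382
d((-21, 6), (-10, 14)) = 13.6015
d((-21, 6), (10, -16)) = 38.0132
d((-21, 6), (-1, -30)) = 41.1825
d((-21, 6), (-30, 1)) = 10.2956
d((-21, 6), (-16, 8)) = 5.3852 <-- minimum
d((-21, 6), (7, -11)) = 32.7567
d((-21, 6), (-15, -21)) = 27.6586
d((25, 7), (18, 25)) = 19.3132
d((25, 7), (-10, 14)) = 35.6931
d((25, 7), (10, -16)) = 27.4591
d((25, 7), (-1, -30)) = 45.2217
d((25, 7), (-30, 1)) = 55.3263
d((25, 7), (-16, 8)) = 41.0122
d((25, 7), (7, -11)) = 25.4558
d((25, 7), (-15, -21)) = 48.8262
d((18, 25), (-10, 14)) = 30.0832
d((18, 25), (10, -16)) = 41.7732
d((18, 25), (-1, -30)) = 58.1893
d((18, 25), (-30, 1)) = 53.6656
d((18, 25), (-16, 8)) = 38.0132
d((18, 25), (7, -11)) = 37.6431
d((18, 25), (-15, -21)) = 56.6127
d((-10, 14), (10, -16)) = 36.0555
d((-10, 14), (-1, -30)) = 44.911
d((-10, 14), (-30, 1)) = 23.8537
d((-10, 14), (-16, 8)) = 8.4853
d((-10, 14), (7, -11)) = 30.2324
d((-10, 14), (-15, -21)) = 35.3553
d((10, -16), (-1, -30)) = 17.8045
d((10, -16), (-30, 1)) = 43.4626
d((10, -16), (-16, 8)) = 35.3836
d((10, -16), (7, -11)) = 5.831
d((10, -16), (-15, -21)) = 25.4951
d((-1, -30), (-30, 1)) = 42.45
d((-1, -30), (-16, 8)) = 40.8534
d((-1, -30), (7, -11)) = 20.6155
d((-1, -30), (-15, -21)) = 16.6433
d((-30, 1), (-16, 8)) = 15.6525
d((-30, 1), (7, -11)) = 38.8973
d((-30, 1), (-15, -21)) = 26.6271
d((-16, 8), (7, -11)) = 29.8329
d((-16, 8), (-15, -21)) = 29.0172
d((7, -11), (-15, -21)) = 24.1661

Closest pair: (-21, 6) and (-16, 8) with distance 5.3852

The closest pair is (-21, 6) and (-16, 8) with Euclidean distance 5.3852. For 10 points, brute-force pairwise comparison is shown above. For large n, the divide-and-conquer algorithm (sort by x, recurse on halves, check the dividing strip) achieves O(n log n).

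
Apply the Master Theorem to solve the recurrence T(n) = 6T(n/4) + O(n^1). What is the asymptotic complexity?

Master Theorem for T(n) = 6T(n/4) + O(n^1):

a = 6, b = 4, c = 1
log_b(a) = log_4(6) = 1.2925

Case 1: c = 1 < log_4(6) = 1.2925
T(n) = O(n^(log_4 6))

For T(n) = 6T(n/4) + O(n^1): log_4(6) = 1.2925. This is Case 1 of the Master Theorem (c < log_b(a), work dominated by leaves), giving O(n^(log_4 6)).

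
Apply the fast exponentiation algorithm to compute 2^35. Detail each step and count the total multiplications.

Computing 2^35 by squaring (build up from 2^1; each line after the first costs one multiplication):

2^1 = 2
2^2 = (2^1)^2 = 2^2 = 4
2^4 = (2^2)^2 = 4^2 = 16
2^8 = (2^4)^2 = 16^2 = 256
2^16 = (2^8)^2 = 256^2 = 65536
2^17 = 2 * 2^16 = 2 * 65536 = 131072
2^34 = (2^17)^2 = 131072^2 = 17179869184
2^35 = 2 * 2^34 = 2 * 17179869184 = 34359738368

Result: 34359738368
Multiplications needed: 7 (7 lines after 2^1)

2^35 = 34359738368. Using exponentiation by squaring, this requires 7 multiplications. The key idea: if the exponent is even, square the half-power; if odd, multiply by the base once.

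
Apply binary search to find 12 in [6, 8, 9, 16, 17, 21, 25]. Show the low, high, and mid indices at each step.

Binary search for 12 in [6, 8, 9, 16, 17, 21, 25]:

lo=0, hi=6, mid=3, arr[mid]=16 -> 16 > 12, search left half
lo=0, hi=2, mid=1, arr[mid]=8 -> 8 < 12, search right half
lo=2, hi=2, mid=2, arr[mid]=9 -> 9 < 12, search right half
lo=3 > hi=2, target 12 not found

Binary search determines that 12 is not in the array after 3 comparisons. The search space was exhausted without finding the target.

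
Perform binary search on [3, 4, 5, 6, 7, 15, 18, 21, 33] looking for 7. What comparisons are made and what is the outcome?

Binary search for 7 in [3, 4, 5, 6, 7, 15, 18, 21, 33]:

lo=0, hi=8, mid=4, arr[mid]=7 -> Found target at index 4!

Binary search finds 7 at index 4 after 1 comparisons. The search repeatedly halves the search space by comparing with the middle element.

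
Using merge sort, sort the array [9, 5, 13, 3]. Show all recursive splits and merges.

Merge sort trace:

Split: [9, 5, 13, 3] -> [9, 5] and [13, 3]
  Split: [9, 5] -> [9] and [5]
  Merge: [9] + [5] -> [5, 9]
  Split: [13, 3] -> [13] and [3]
  Merge: [13] + [3] -> [3, 13]
Merge: [5, 9] + [3, 13] -> [3, 5, 9, 13]

Final sorted array: [3, 5, 9, 13]

The merge sort proceeds by recursively splitting the array and merging sorted halves.
After all merges, the sorted array is [3, 5, 9, 13].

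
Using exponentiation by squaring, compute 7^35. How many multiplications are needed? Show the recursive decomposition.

Computing 7^35 by squaring (build up from 7^1; each line after the first costs one multiplication):

7^1 = 7
7^2 = (7^1)^2 = 7^2 = 49
7^4 = (7^2)^2 = 49^2 = 2401
7^8 = (7^4)^2 = 2401^2 = 5764801
7^16 = (7^8)^2 = 5764801^2 = 33232930569601
7^17 = 7 * 7^16 = 7 * 33232930569601 = 232630513987207
7^34 = (7^17)^2 = 232630513987207^2 = 54116956037952111668959660849
7^35 = 7 * 7^34 = 7 * 54116956037952111668959660849 = 378818692265664781682717625943

Result: 378818692265664781682717625943
Multiplications needed: 7 (7 lines after 7^1)

7^35 = 378818692265664781682717625943. Using exponentiation by squaring, this requires 7 multiplications. The key idea: if the exponent is even, square the half-power; if odd, multiply by the base once.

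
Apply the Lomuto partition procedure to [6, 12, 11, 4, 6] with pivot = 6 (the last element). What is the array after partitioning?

Lomuto partition with pivot = 6:

Initial array: [6, 12, 11, 4, 6]

arr[0]=6 <= 6: swap with position 0, array becomes [6, 12, 11, 4, 6]
arr[1]=12 > 6: no swap
arr[2]=11 > 6: no swap
arr[3]=4 <= 6: swap with position 1, array becomes [6, 4, 11, 12, 6]

Place pivot at position 2: [6, 4, 6, 12, 11]
Pivot position: 2

After partitioning with pivot 6, the array becomes [6, 4, 6, 12, 11]. The pivot is placed at index 2. All elements to the left of the pivot are <= 6, and all elements to the right are > 6.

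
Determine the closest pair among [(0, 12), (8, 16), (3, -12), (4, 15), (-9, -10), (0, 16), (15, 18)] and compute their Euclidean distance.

Computing all pairwise distances among 7 points:

d((0, 12), (8, 16)) = 8.9443
d((0, 12), (3, -12)) = 24.1868
d((0, 12), (4, 15)) = 5.0
d((0, 12), (-9, -10)) = 23.7697
d((0, 12), (0, 16)) = 4.0 <-- minimum
d((0, 12), (15, 18)) = 16.1555
d((8, 16), (3, -12)) = 28.4429
d((8, 16), (4, 15)) = 4.1231
d((8, 16), (-9, -10)) = 31.0644
d((8, 16), (0, 16)) = 8.0
d((8, 16), (15, 18)) = 7.2801
d((3, -12), (4, 15)) = 27.0185
d((3, -12), (-9, -10)) = 12.1655
d((3, -12), (0, 16)) = 28.1603
d((3, -12), (15, 18)) = 32.311
d((4, 15), (-9, -10)) = 28.178
d((4, 15), (0, 16)) = 4.1231
d((4, 15), (15, 18)) = 11.4018
d((-9, -10), (0, 16)) = 27.5136
d((-9, -10), (15, 18)) = 36.8782
d((0, 16), (15, 18)) = 15.1327

Closest pair: (0, 12) and (0, 16) with distance 4.0

The closest pair is (0, 12) and (0, 16) with Euclidean distance 4.0. For 7 points, brute-force pairwise comparison is shown above. For large n, the divide-and-conquer algorithm (sort by x, recurse on halves, check the dividing strip) achieves O(n log n).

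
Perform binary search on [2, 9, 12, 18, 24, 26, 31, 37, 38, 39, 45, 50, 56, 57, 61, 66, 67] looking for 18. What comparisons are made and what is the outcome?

Binary search for 18 in [2, 9, 12, 18, 24, 26, 31, 37, 38, 39, 45, 50, 56, 57, 61, 66, 67]:

lo=0, hi=16, mid=8, arr[mid]=38 -> 38 > 18, search left half
lo=0, hi=7, mid=3, arr[mid]=18 -> Found target at index 3!

Binary search finds 18 at index 3 after 2 comparisons. The search repeatedly halves the search space by comparing with the middle element.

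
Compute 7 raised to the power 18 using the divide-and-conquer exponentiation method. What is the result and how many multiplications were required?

Computing 7^18 by squaring (build up from 7^1; each line after the first costs one multiplication):

7^1 = 7
7^2 = (7^1)^2 = 7^2 = 49
7^4 = (7^2)^2 = 49^2 = 2401
7^8 = (7^4)^2 = 2401^2 = 5764801
7^9 = 7 * 7^8 = 7 * 5764801 = 40353607
7^18 = (7^9)^2 = 40353607^2 = 1628413597910449

Result: 1628413597910449
Multiplications needed: 5 (5 lines after 7^1)

7^18 = 1628413597910449. Using exponentiation by squaring, this requires 5 multiplications. The key idea: if the exponent is even, square the half-power; if odd, multiply by the base once.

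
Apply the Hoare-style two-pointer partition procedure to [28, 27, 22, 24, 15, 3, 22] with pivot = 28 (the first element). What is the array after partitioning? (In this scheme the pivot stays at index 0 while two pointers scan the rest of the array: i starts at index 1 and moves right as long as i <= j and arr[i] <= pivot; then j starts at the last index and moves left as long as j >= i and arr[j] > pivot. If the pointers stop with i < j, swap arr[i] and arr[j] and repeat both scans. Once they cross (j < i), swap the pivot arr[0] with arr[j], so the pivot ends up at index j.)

Hoare-style two-pointer partition with pivot = 28:

Initial array: [28, 27, 22, 24, 15, 3, 22]

Pointers start at i = 1, j = 6.
i ends at 7, j ends at 6: the pointers have crossed (j < i), so scanning stops.

Swap pivot arr[0] with arr[6] to place pivot at position 6: [22, 27, 22, 24, 15, 3, 28]
Pivot position: 6

After partitioning with pivot 28, the array becomes [22, 27, 22, 24, 15, 3, 28]. The pivot is placed at index 6. All elements to the left of the pivot are <= 28, and all elements to the right are > 28.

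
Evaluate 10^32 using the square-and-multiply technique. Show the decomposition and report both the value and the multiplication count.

Computing 10^32 by squaring (build up from 10^1; each line after the first costs one multiplication):

10^1 = 10
10^2 = (10^1)^2 = 10^2 = 100
10^4 = (10^2)^2 = 100^2 = 10000
10^8 = (10^4)^2 = 10000^2 = 100000000
10^16 = (10^8)^2 = 100000000^2 = 10000000000000000
10^32 = (10^16)^2 = 10000000000000000^2 = 100000000000000000000000000000000

Result: 100000000000000000000000000000000
Multiplications needed: 5 (5 lines after 10^1)

10^32 = 100000000000000000000000000000000. Using exponentiation by squaring, this requires 5 multiplications. The key idea: if the exponent is even, square the half-power; if odd, multiply by the base once.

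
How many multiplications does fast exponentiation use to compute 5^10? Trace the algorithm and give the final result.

Computing 5^10 by squaring (build up from 5^1; each line after the first costs one multiplication):

5^1 = 5
5^2 = (5^1)^2 = 5^2 = 25
5^4 = (5^2)^2 = 25^2 = 625
5^5 = 5 * 5^4 = 5 * 625 = 3125
5^10 = (5^5)^2 = 3125^2 = 9765625

Result: 9765625
Multiplications needed: 4 (4 lines after 5^1)

5^10 = 9765625. Using exponentiation by squaring, this requires 4 multiplications. The key idea: if the exponent is even, square the half-power; if odd, multiply by the base once.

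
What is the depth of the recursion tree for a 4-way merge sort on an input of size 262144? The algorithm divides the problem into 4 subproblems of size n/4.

For divide and conquer with division factor 4:

Problem sizes at each level:
Level 0: 262144
Level 1: 65536
Level 2: 16384
Level 3: 4096
Level 4: 1024
Level 5: 256
Level 6: 64
Level 7: 16
Level 8: 4
Level 9: 1

The root is level 0 and the size-1 base case is level 9 (the tree spans levels 0 through 9, i.e. 10 levels counting the root), so the depth is the number of divisions: log_4(262144) = 9

The recursion tree depth is log_4(262144) = 9. At each level, the problem size is divided by 4, so it takes 9 divisions to reduce to a base case of size 1. The algorithm makes 4 recursive calls at each level.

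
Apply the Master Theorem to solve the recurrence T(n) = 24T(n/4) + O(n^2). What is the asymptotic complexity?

Master Theorem for T(n) = 24T(n/4) + O(n^2):

a = 24, b = 4, c = 2
log_b(a) = log_4(24) = 2.2925

Case 1: c = 2 < log_4(24) = 2.2925
T(n) = O(n^(log_4 24))

For T(n) = 24T(n/4) + O(n^2): log_4(24) = 2.2925. This is Case 1 of the Master Theorem (c < log_b(a), work dominated by leaves), giving O(n^(log_4 24)).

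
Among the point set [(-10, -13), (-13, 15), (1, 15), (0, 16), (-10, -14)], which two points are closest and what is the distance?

Computing all pairwise distances among 5 points:

d((-10, -13), (-13, 15)) = 28.1603
d((-10, -13), (1, 15)) = 30.0832
d((-10, -13), (0, 16)) = 30.6757
d((-10, -13), (-10, -14)) = 1.0 <-- minimum
d((-13, 15), (1, 15)) = 14.0
d((-13, 15), (0, 16)) = 13.0384
d((-13, 15), (-10, -14)) = 29.1548
d((1, 15), (0, 16)) = 1.4142
d((1, 15), (-10, -14)) = 31.0161
d((0, 16), (-10, -14)) = 31.6228

Closest pair: (-10, -13) and (-10, -14) with distance 1.0

The closest pair is (-10, -13) and (-10, -14) with Euclidean distance 1.0. For 5 points, brute-force pairwise comparison is shown above. For large n, the divide-and-conquer algorithm (sort by x, recurse on halves, check the dividing strip) achieves O(n log n).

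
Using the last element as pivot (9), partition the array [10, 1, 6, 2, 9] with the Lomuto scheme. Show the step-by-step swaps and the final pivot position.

Lomuto partition with pivot = 9:

Initial array: [10, 1, 6, 2, 9]

arr[0]=10 > 9: no swap
arr[1]=1 <= 9: swap with position 0, array becomes [1, 10, 6, 2, 9]
arr[2]=6 <= 9: swap with position 1, array becomes [1, 6, 10, 2, 9]
arr[3]=2 <= 9: swap with position 2, array becomes [1, 6, 2, 10, 9]

Place pivot at position 3: [1, 6, 2, 9, 10]
Pivot position: 3

After partitioning with pivot 9, the array becomes [1, 6, 2, 9, 10]. The pivot is placed at index 3. All elements to the left of the pivot are <= 9, and all elements to the right are > 9.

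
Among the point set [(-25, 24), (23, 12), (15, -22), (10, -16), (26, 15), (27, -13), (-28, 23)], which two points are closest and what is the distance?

Computing all pairwise distances among 7 points:

d((-25, 24), (23, 12)) = 49.4773
d((-25, 24), (15, -22)) = 60.959
d((-25, 24), (10, -16)) = 53.1507
d((-25, 24), (26, 15)) = 51.788
d((-25, 24), (27, -13)) = 63.8201
d((-25, 24), (-28, 23)) = 3.1623 <-- minimum
d((23, 12), (15, -22)) = 34.9285
d((23, 12), (10, -16)) = 30.8707
d((23, 12), (26, 15)) = 4.2426
d((23, 12), (27, -13)) = 25.318
d((23, 12), (-28, 23)) = 52.1728
d((15, -22), (10, -16)) = 7.8102
d((15, -22), (26, 15)) = 38.6005
d((15, -22), (27, -13)) = 15.0
d((15, -22), (-28, 23)) = 62.2415
d((10, -16), (26, 15)) = 34.8855
d((10, -16), (27, -13)) = 17.2627
d((10, -16), (-28, 23)) = 54.4518
d((26, 15), (27, -13)) = 28.0179
d((26, 15), (-28, 23)) = 54.5894
d((27, -13), (-28, 23)) = 65.7343

Closest pair: (-25, 24) and (-28, 23) with distance 3.1623

The closest pair is (-25, 24) and (-28, 23) with Euclidean distance 3.1623. For 7 points, brute-force pairwise comparison is shown above. For large n, the divide-and-conquer algorithm (sort by x, recurse on halves, check the dividing strip) achieves O(n log n).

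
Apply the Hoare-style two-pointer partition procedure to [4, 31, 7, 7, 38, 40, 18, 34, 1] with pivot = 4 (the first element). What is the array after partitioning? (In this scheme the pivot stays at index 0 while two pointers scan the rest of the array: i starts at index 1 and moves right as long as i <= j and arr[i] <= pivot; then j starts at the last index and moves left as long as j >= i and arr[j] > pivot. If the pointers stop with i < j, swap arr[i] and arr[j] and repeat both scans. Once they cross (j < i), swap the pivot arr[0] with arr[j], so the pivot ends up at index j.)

Hoare-style two-pointer partition with pivot = 4:

Initial array: [4, 31, 7, 7, 38, 40, 18, 34, 1]

Pointers start at i = 1, j = 8.
i stops at index 1 (arr[1]=31 > 4), j stops at index 8 (arr[8]=1 <= 4): swap arr[1] and arr[8], array becomes [4, 1, 7, 7, 38, 40, 18, 34, 31]
i ends at 2, j ends at 1: the pointers have crossed (j < i), so scanning stops.

Swap pivot arr[0] with arr[1] to place pivot at position 1: [1, 4, 7, 7, 38, 40, 18, 34, 31]
Pivot position: 1

After partitioning with pivot 4, the array becomes [1, 4, 7, 7, 38, 40, 18, 34, 31]. The pivot is placed at index 1. All elements to the left of the pivot are <= 4, and all elements to the right are > 4.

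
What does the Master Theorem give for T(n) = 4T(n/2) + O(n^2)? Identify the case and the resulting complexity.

Master Theorem for T(n) = 4T(n/2) + O(n^2):

a = 4, b = 2, c = 2
log_b(a) = log_2(4) = 2.0000

Case 2: c = 2 = log_2(4) = 2.0000
T(n) = O(n^2 log n) = O(n^2 log n)

For T(n) = 4T(n/2) + O(n^2): log_2(4) = 2.0000. This is Case 2 of the Master Theorem (c = log_b(a), equal work at all levels), giving O(n^2 log n).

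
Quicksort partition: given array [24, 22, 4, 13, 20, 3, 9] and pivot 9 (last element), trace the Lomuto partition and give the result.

Lomuto partition with pivot = 9:

Initial array: [24, 22, 4, 13, 20, 3, 9]

arr[0]=24 > 9: no swap
arr[1]=22 > 9: no swap
arr[2]=4 <= 9: swap with position 0, array becomes [4, 22, 24, 13, 20, 3, 9]
arr[3]=13 > 9: no swap
arr[4]=20 > 9: no swap
arr[5]=3 <= 9: swap with position 1, array becomes [4, 3, 24, 13, 20, 22, 9]

Place pivot at position 2: [4, 3, 9, 13, 20, 22, 24]
Pivot position: 2

After partitioning with pivot 9, the array becomes [4, 3, 9, 13, 20, 22, 24]. The pivot is placed at index 2. All elements to the left of the pivot are <= 9, and all elements to the right are > 9.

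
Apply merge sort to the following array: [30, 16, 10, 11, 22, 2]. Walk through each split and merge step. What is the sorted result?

Merge sort trace:

Split: [30, 16, 10, 11, 22, 2] -> [30, 16, 10] and [11, 22, 2]
  Split: [30, 16, 10] -> [30] and [16, 10]
    Split: [16, 10] -> [16] and [10]
    Merge: [16] + [10] -> [10, 16]
  Merge: [30] + [10, 16] -> [10, 16, 30]
  Split: [11, 22, 2] -> [11] and [22, 2]
    Split: [22, 2] -> [22] and [2]
    Merge: [22] + [2] -> [2, 22]
  Merge: [11] + [2, 22] -> [2, 11, 22]
Merge: [10, 16, 30] + [2, 11, 22] -> [2, 10, 11, 16, 22, 30]

Final sorted array: [2, 10, 11, 16, 22, 30]

The merge sort proceeds by recursively splitting the array and merging sorted halves.
After all merges, the sorted array is [2, 10, 11, 16, 22, 30].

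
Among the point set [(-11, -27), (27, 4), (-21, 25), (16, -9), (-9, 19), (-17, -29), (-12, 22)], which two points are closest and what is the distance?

Computing all pairwise distances among 7 points:

d((-11, -27), (27, 4)) = 49.0408
d((-11, -27), (-21, 25)) = 52.9528
d((-11, -27), (16, -9)) = 32.45
d((-11, -27), (-9, 19)) = 46.0435
d((-11, -27), (-17, -29)) = 6.3246
d((-11, -27), (-12, 22)) = 49.0102
d((27, 4), (-21, 25)) = 52.3927
d((27, 4), (16, -9)) = 17.0294
d((27, 4), (-9, 19)) = 39.0
d((27, 4), (-17, -29)) = 55.0
d((27, 4), (-12, 22)) = 42.9535
d((-21, 25), (16, -9)) = 50.2494
d((-21, 25), (-9, 19)) = 13.4164
d((-21, 25), (-17, -29)) = 54.1479
d((-21, 25), (-12, 22)) = 9.4868
d((16, -9), (-9, 19)) = 37.5366
d((16, -9), (-17, -29)) = 38.5876
d((16, -9), (-12, 22)) = 41.7732
d((-9, 19), (-17, -29)) = 48.6621
d((-9, 19), (-12, 22)) = 4.2426 <-- minimum
d((-17, -29), (-12, 22)) = 51.2445

Closest pair: (-9, 19) and (-12, 22) with distance 4.2426

The closest pair is (-9, 19) and (-12, 22) with Euclidean distance 4.2426. For 7 points, brute-force pairwise comparison is shown above. For large n, the divide-and-conquer algorithm (sort by x, recurse on halves, check the dividing strip) achieves O(n log n).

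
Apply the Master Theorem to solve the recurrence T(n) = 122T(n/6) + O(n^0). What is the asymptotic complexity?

Master Theorem for T(n) = 122T(n/6) + O(n^0):

a = 122, b = 6, c = 0
log_b(a) = log_6(122) = 2.6812

Case 1: c = 0 < log_6(122) = 2.6812
T(n) = O(n^(log_6 122))

For T(n) = 122T(n/6) + O(n^0): log_6(122) = 2.6812. This is Case 1 of the Master Theorem (c < log_b(a), work dominated by leaves), giving O(n^(log_6 122)).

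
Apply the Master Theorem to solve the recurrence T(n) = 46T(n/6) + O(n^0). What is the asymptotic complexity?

Master Theorem for T(n) = 46T(n/6) + O(n^0):

a = 46, b = 6, c = 0
log_b(a) = log_6(46) = 2.1368

Case 1: c = 0 < log_6(46) = 2.1368
T(n) = O(n^(log_6 46))

For T(n) = 46T(n/6) + O(n^0): log_6(46) = 2.1368. This is Case 1 of the Master Theorem (c < log_b(a), work dominated by leaves), giving O(n^(log_6 46)).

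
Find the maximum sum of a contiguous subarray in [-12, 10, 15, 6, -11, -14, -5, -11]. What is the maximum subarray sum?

Using Kadane's algorithm on [-12, 10, 15, 6, -11, -14, -5, -11]:

Scanning through the array:
Position 1 (value 10): max_ending_here = 10, max_so_far = 10
Position 2 (value 15): max_ending_here = 25, max_so_far = 25
Position 3 (value 6): max_ending_here = 31, max_so_far = 31
Position 4 (value -11): max_ending_here = 20, max_so_far = 31
Position 5 (value -14): max_ending_here = 6, max_so_far = 31
Position 6 (value -5): max_ending_here = 1, max_so_far = 31
Position 7 (value -11): max_ending_here = -10, max_so_far = 31

Maximum subarray: [10, 15, 6]
Maximum sum: 31

The maximum subarray is [10, 15, 6] with sum 31. This subarray runs from index 1 to index 3.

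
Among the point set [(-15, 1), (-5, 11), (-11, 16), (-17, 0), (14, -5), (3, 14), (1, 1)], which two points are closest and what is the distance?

Computing all pairwise distances among 7 points:

d((-15, 1), (-5, 11)) = 14.1421
d((-15, 1), (-11, 16)) = 15.5242
d((-15, 1), (-17, 0)) = 2.2361 <-- minimum
d((-15, 1), (14, -5)) = 29.6142
d((-15, 1), (3, 14)) = 22.2036
d((-15, 1), (1, 1)) = 16.0
d((-5, 11), (-11, 16)) = 7.8102
d((-5, 11), (-17, 0)) = 16.2788
d((-5, 11), (14, -5)) = 24.8395
d((-5, 11), (3, 14)) = 8.544
d((-5, 11), (1, 1)) = 11.6619
d((-11, 16), (-17, 0)) = 17.088
d((-11, 16), (14, -5)) = 32.6497
d((-11, 16), (3, 14)) = 14.1421
d((-11, 16), (1, 1)) = 19.2094
d((-17, 0), (14, -5)) = 31.4006
d((-17, 0), (3, 14)) = 24.4131
d((-17, 0), (1, 1)) = 18.0278
d((14, -5), (3, 14)) = 21.9545
d((14, -5), (1, 1)) = 14.3178
d((3, 14), (1, 1)) = 13.1529

Closest pair: (-15, 1) and (-17, 0) with distance 2.2361

The closest pair is (-15, 1) and (-17, 0) with Euclidean distance 2.2361. For 7 points, brute-force pairwise comparison is shown above. For large n, the divide-and-conquer algorithm (sort by x, recurse on halves, check the dividing strip) achieves O(n log n).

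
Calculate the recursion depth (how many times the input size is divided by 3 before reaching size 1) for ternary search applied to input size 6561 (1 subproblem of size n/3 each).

For divide and conquer with division factor 3:

Problem sizes at each level:
Level 0: 6561
Level 1: 2187
Level 2: 729
Level 3: 243
Level 4: 81
Level 5: 27
Level 6: 9
Level 7: 3
Level 8: 1

The root is level 0 and the size-1 base case is level 8 (the tree spans levels 0 through 8, i.e. 9 levels counting the root), so the depth is the number of divisions: log_3(6561) = 8

The recursion tree depth is log_3(6561) = 8. At each level, the problem size is divided by 3, so it takes 8 divisions to reduce to a base case of size 1. The algorithm makes 1 recursive call at each level.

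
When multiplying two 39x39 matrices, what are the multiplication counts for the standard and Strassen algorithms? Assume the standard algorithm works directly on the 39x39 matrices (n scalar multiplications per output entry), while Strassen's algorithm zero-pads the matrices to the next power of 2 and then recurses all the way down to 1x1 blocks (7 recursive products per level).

Matrix multiplication for 39x39 matrices:

Strassen's algorithm requires power-of-2 dimensions. Pad 39x39 to 64x64 (next power of 2).

Standard algorithm: 39^3 = 59319 multiplications
Strassen's algorithm: 7^(log2(64)) = 7^6 = 117649 multiplications
Difference: 59319 - 117649 = -58330 (Strassen uses MORE here due to padding overhead — for small or just-over-power-of-2 n, padding can outweigh the per-level savings)

Standard: 59319 multiplications (39^3). Strassen: 117649 multiplications (7^6, after padding to 64x64). Strassen reduces 8 recursive multiplications to 7 at each level.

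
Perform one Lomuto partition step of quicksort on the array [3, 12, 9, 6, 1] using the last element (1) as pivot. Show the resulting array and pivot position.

Lomuto partition with pivot = 1:

Initial array: [3, 12, 9, 6, 1]

arr[0]=3 > 1: no swap
arr[1]=12 > 1: no swap
arr[2]=9 > 1: no swap
arr[3]=6 > 1: no swap

Place pivot at position 0: [1, 12, 9, 6, 3]
Pivot position: 0

After partitioning with pivot 1, the array becomes [1, 12, 9, 6, 3]. The pivot is placed at index 0. All elements to the left of the pivot are <= 1, and all elements to the right are > 1.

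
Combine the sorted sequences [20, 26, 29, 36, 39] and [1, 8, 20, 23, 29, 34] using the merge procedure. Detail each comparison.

Merging process:

Compare 20 vs 1: take 1 from right. Merged: [1]
Compare 20 vs 8: take 8 from right. Merged: [1, 8]
Compare 20 vs 20: take 20 from left. Merged: [1, 8, 20]
Compare 26 vs 20: take 20 from right. Merged: [1, 8, 20, 20]
Compare 26 vs 23: take 23 from right. Merged: [1, 8, 20, 20, 23]
Compare 26 vs 29: take 26 from left. Merged: [1, 8, 20, 20, 23, 26]
Compare 29 vs 29: take 29 from left. Merged: [1, 8, 20, 20, 23, 26, 29]
Compare 36 vs 29: take 29 from right. Merged: [1, 8, 20, 20, 23, 26, 29, 29]
Compare 36 vs 34: take 34 from right. Merged: [1, 8, 20, 20, 23, 26, 29, 29, 34]
Append remaining from left: [36, 39]. Merged: [1, 8, 20, 20, 23, 26, 29, 29, 34, 36, 39]

Final merged array: [1, 8, 20, 20, 23, 26, 29, 29, 34, 36, 39]
Total comparisons: 9

The merged array is [1, 8, 20, 20, 23, 26, 29, 29, 34, 36, 39], requiring 9 comparisons. The merge step runs in O(n) time where n is the total number of elements.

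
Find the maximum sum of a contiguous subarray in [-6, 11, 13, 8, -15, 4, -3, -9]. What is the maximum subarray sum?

Using Kadane's algorithm on [-6, 11, 13, 8, -15, 4, -3, -9]:

Scanning through the array:
Position 1 (value 11): max_ending_here = 11, max_so_far = 11
Position 2 (value 13): max_ending_here = 24, max_so_far = 24
Position 3 (value 8): max_ending_here = 32, max_so_far = 32
Position 4 (value -15): max_ending_here = 17, max_so_far = 32
Position 5 (value 4): max_ending_here = 21, max_so_far = 32
Position 6 (value -3): max_ending_here = 18, max_so_far = 32
Position 7 (value -9): max_ending_here = 9, max_so_far = 32

Maximum subarray: [11, 13, 8]
Maximum sum: 32

The maximum subarray is [11, 13, 8] with sum 32. This subarray runs from index 1 to index 3.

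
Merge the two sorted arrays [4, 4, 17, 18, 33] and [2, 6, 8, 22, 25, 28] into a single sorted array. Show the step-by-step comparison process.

Merging process:

Compare 4 vs 2: take 2 from right. Merged: [2]
Compare 4 vs 6: take 4 from left. Merged: [2, 4]
Compare 4 vs 6: take 4 from left. Merged: [2, 4, 4]
Compare 17 vs 6: take 6 from right. Merged: [2, 4, 4, 6]
Compare 17 vs 8: take 8 from right. Merged: [2, 4, 4, 6, 8]
Compare 17 vs 22: take 17 from left. Merged: [2, 4, 4, 6, 8, 17]
Compare 18 vs 22: take 18 from left. Merged: [2, 4, 4, 6, 8, 17, 18]
Compare 33 vs 22: take 22 from right. Merged: [2, 4, 4, 6, 8, 17, 18, 22]
Compare 33 vs 25: take 25 from right. Merged: [2, 4, 4, 6, 8, 17, 18, 22, 25]
Compare 33 vs 28: take 28 from right. Merged: [2, 4, 4, 6, 8, 17, 18, 22, 25, 28]
Append remaining from left: [33]. Merged: [2, 4, 4, 6, 8, 17, 18, 22, 25, 28, 33]

Final merged array: [2, 4, 4, 6, 8, 17, 18, 22, 25, 28, 33]
Total comparisons: 10

The merged array is [2, 4, 4, 6, 8, 17, 18, 22, 25, 28, 33], requiring 10 comparisons. The merge step runs in O(n) time where n is the total number of elements.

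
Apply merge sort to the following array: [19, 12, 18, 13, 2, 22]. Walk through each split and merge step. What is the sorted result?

Merge sort trace:

Split: [19, 12, 18, 13, 2, 22] -> [19, 12, 18] and [13, 2, 22]
  Split: [19, 12, 18] -> [19] and [12, 18]
    Split: [12, 18] -> [12] and [18]
    Merge: [12] + [18] -> [12, 18]
  Merge: [19] + [12, 18] -> [12, 18, 19]
  Split: [13, 2, 22] -> [13] and [2, 22]
    Split: [2, 22] -> [2] and [22]
    Merge: [2] + [22] -> [2, 22]
  Merge: [13] + [2, 22] -> [2, 13, 22]
Merge: [12, 18, 19] + [2, 13, 22] -> [2, 12, 13, 18, 19, 22]

Final sorted array: [2, 12, 13, 18, 19, 22]

The merge sort proceeds by recursively splitting the array and merging sorted halves.
After all merges, the sorted array is [2, 12, 13, 18, 19, 22].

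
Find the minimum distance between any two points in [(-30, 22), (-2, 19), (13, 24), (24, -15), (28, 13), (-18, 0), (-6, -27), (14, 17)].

Computing all pairwise distances among 8 points:

d((-30, 22), (-2, 19)) = 28.1603
d((-30, 22), (13, 24)) = 43.0465
d((-30, 22), (24, -15)) = 65.4599
d((-30, 22), (28, 13)) = 58.6941
d((-30, 22), (-18, 0)) = 25.0599
d((-30, 22), (-6, -27)) = 54.5619
d((-30, 22), (14, 17)) = 44.2832
d((-2, 19), (13, 24)) = 15.8114
d((-2, 19), (24, -15)) = 42.8019
d((-2, 19), (28, 13)) = 30.5941
d((-2, 19), (-18, 0)) = 24.8395
d((-2, 19), (-6, -27)) = 46.1736
d((-2, 19), (14, 17)) = 16.1245
d((13, 24), (24, -15)) = 40.5216
d((13, 24), (28, 13)) = 18.6011
d((13, 24), (-18, 0)) = 39.2046
d((13, 24), (-6, -27)) = 54.4243
d((13, 24), (14, 17)) = 7.0711 <-- minimum
d((24, -15), (28, 13)) = 28.2843
d((24, -15), (-18, 0)) = 44.5982
d((24, -15), (-6, -27)) = 32.311
d((24, -15), (14, 17)) = 33.5261
d((28, 13), (-18, 0)) = 47.8017
d((28, 13), (-6, -27)) = 52.4976
d((28, 13), (14, 17)) = 14.5602
d((-18, 0), (-6, -27)) = 29.5466
d((-18, 0), (14, 17)) = 36.2353
d((-6, -27), (14, 17)) = 48.3322

Closest pair: (13, 24) and (14, 17) with distance 7.0711

The closest pair is (13, 24) and (14, 17) with Euclidean distance 7.0711. For 8 points, brute-force pairwise comparison is shown above. For large n, the divide-and-conquer algorithm (sort by x, recurse on halves, check the dividing strip) achieves O(n log n).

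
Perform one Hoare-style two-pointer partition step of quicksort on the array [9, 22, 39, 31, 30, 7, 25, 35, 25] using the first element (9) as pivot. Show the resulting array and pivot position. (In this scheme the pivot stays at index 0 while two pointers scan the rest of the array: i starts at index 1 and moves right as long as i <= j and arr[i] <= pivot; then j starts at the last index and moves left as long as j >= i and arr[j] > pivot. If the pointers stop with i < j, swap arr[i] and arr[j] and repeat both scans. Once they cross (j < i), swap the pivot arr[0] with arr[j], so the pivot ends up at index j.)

Hoare-style two-pointer partition with pivot = 9:

Initial array: [9, 22, 39, 31, 30, 7, 25, 35, 25]

Pointers start at i = 1, j = 8.
i stops at index 1 (arr[1]=22 > 9), j stops at index 5 (arr[5]=7 <= 9): swap arr[1] and arr[5], array becomes [9, 7, 39, 31, 30, 22, 25, 35, 25]
i ends at 2, j ends at 1: the pointers have crossed (j < i), so scanning stops.

Swap pivot arr[0] with arr[1] to place pivot at position 1: [7, 9, 39, 31, 30, 22, 25, 35, 25]
Pivot position: 1

After partitioning with pivot 9, the array becomes [7, 9, 39, 31, 30, 22, 25, 35, 25]. The pivot is placed at index 1. All elements to the left of the pivot are <= 9, and all elements to the right are > 9.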